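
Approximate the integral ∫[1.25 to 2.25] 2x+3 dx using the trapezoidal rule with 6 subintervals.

f(x) = 2x+3
a = 1.25, b = 2.25, n = 6
h = (b - a)/n = 0.166667

Trapezoidal rule: (h/2)[f(x₀) + 2f(x₁) + 2f(x₂) + ... + f(xₙ)]

x_0 = 1.2500, f(x_0) = 5.500000, coefficient = 1
x_1 = 1.4167, f(x_1) = 5.833333, coefficient = 2
x_2 = 1.5833, f(x_2) = 6.166667, coefficient = 2
x_3 = 1.7500, f(x_3) = 6.500000, coefficient = 2
x_4 = 1.9167, f(x_4) = 6.833333, coefficient = 2
x_5 = 2.0833, f(x_5) = 7.166667, coefficient = 2
x_6 = 2.2500, f(x_6) = 7.500000, coefficient = 1

I ≈ (0.166667/2) × 78.000000 = 6.500000
Exact value: 6.500000
Error: 0.000000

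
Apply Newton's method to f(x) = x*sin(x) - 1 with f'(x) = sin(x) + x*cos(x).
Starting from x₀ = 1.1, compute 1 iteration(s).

f(x) = x*sin(x) - 1
f'(x) = sin(x) + x*cos(x)
x₀ = 1.1

Newton-Raphson formula: x_{n+1} = x_n - f(x_n)/f'(x_n)

Iteration 1:
  f(1.100000) = -0.019672
  f'(1.100000) = 1.390163
  x_1 = 1.100000 - (-0.019672)/1.390163 = 1.114151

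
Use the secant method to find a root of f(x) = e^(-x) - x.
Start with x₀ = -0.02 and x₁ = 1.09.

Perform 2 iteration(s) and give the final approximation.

f(x) = e^(-x) - x
x₀ = -0.02, x₁ = 1.09

Secant formula: x_{n+1} = x_n - f(x_n)(x_n - x_{n-1})/(f(x_n) - f(x_{n-1}))

Iteration 1:
  f(-0.020000) = 1.040201
  f(1.090000) = -0.753784
  x_2 = 1.090000 - (-0.753784)×(1.090000 - (-0.020000))/(-0.753784 - 1.040201)
       = 0.623608
Iteration 2:
  f(1.090000) = -0.753784
  f(0.623608) = -0.087601
  x_3 = 0.623608 - (-0.087601)×(0.623608 - 1.090000)/(-0.087601 - (-0.753784))
       = 0.562279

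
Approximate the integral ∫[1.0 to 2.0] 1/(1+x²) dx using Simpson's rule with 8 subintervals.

f(x) = 1/(1+x²)
a = 1.0, b = 2.0, n = 8
h = (b - a)/n = 0.125000

Simpson's rule: (h/3)[f(x₀) + 4f(x₁) + 2f(x₂) + ... + f(xₙ)]

x_0 = 1.0000, f(x_0) = 0.500000, coefficient = 1
x_1 = 1.1250, f(x_1) = 0.441379, coefficient = 4
x_2 = 1.2500, f(x_2) = 0.390244, coefficient = 2
x_3 = 1.3750, f(x_3) = 0.345946, coefficient = 4
x_4 = 1.5000, f(x_4) = 0.307692, coefficient = 2
x_5 = 1.6250, f(x_5) = 0.274678, coefficient = 4
x_6 = 1.7500, f(x_6) = 0.246154, coefficient = 2
x_7 = 1.8750, f(x_7) = 0.221453, coefficient = 4
x_8 = 2.0000, f(x_8) = 0.200000, coefficient = 1

I ≈ (0.125000/3) × 7.722007 = 0.321750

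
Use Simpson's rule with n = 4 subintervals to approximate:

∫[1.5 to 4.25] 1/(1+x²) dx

f(x) = 1/(1+x²)
a = 1.5, b = 4.25, n = 4
h = (b - a)/n = 0.687500

Simpson's rule: (h/3)[f(x₀) + 4f(x₁) + 2f(x₂) + ... + f(xₙ)]

x_0 = 1.5000, f(x_0) = 0.307692, coefficient = 1
x_1 = 2.1875, f(x_1) = 0.172856, coefficient = 4
x_2 = 2.8750, f(x_2) = 0.107926, coefficient = 2
x_3 = 3.5625, f(x_3) = 0.073039, coefficient = 4
x_4 = 4.2500, f(x_4) = 0.052459, coefficient = 1

I ≈ (0.687500/3) × 1.559582 = 0.357404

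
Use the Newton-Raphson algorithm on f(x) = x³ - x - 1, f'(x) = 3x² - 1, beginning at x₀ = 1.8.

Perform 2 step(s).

f(x) = x³ - x - 1
f'(x) = 3x² - 1
x₀ = 1.8

Newton-Raphson formula: x_{n+1} = x_n - f(x_n)/f'(x_n)

Iteration 1:
  f(1.800000) = 3.032000
  f'(1.800000) = 8.720000
  x_1 = 1.800000 - 3.032000/8.720000 = 1.452294
Iteration 2:
  f(1.452294) = 0.610821
  f'(1.452294) = 5.327470
  x_2 = 1.452294 - 0.610821/5.327470 = 1.337639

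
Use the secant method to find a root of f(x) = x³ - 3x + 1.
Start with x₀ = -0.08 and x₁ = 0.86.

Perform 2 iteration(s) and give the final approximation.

f(x) = x³ - 3x + 1
x₀ = -0.08, x₁ = 0.86

Secant formula: x_{n+1} = x_n - f(x_n)(x_n - x_{n-1})/(f(x_n) - f(x_{n-1}))

Iteration 1:
  f(-0.080000) = 1.239488
  f(0.860000) = -0.943944
  x_2 = 0.860000 - (-0.943944)×(0.860000 - (-0.080000))/(-0.943944 - 1.239488)
       = 0.453618
Iteration 2:
  f(0.860000) = -0.943944
  f(0.453618) = -0.267513
  x_3 = 0.453618 - (-0.267513)×(0.453618 - 0.860000)/(-0.267513 - (-0.943944))
       = 0.292903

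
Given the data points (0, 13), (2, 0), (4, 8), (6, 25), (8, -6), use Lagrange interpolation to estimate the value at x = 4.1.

Lagrange interpolation formula:
P(x) = Σ yᵢ × Lᵢ(x)
where Lᵢ(x) = Π_{j≠i} (x - xⱼ)/(xᵢ - xⱼ)

L_0(4.1) = (4.1 - 2)/(0 - 2) × (4.1 - 4)/(0 - 4) × (4.1 - 6)/(0 - 6) × (4.1 - 8)/(0 - 8) = 0.004052
L_1(4.1) = (4.1 - 0)/(2 - 0) × (4.1 - 4)/(2 - 4) × (4.1 - 6)/(2 - 6) × (4.1 - 8)/(2 - 8) = -0.031647
L_2(4.1) = (4.1 - 0)/(4 - 0) × (4.1 - 2)/(4 - 2) × (4.1 - 6)/(4 - 6) × (4.1 - 8)/(4 - 8) = 0.996877
L_3(4.1) = (4.1 - 0)/(6 - 0) × (4.1 - 2)/(6 - 2) × (4.1 - 4)/(6 - 4) × (4.1 - 8)/(6 - 8) = 0.034978
L_4(4.1) = (4.1 - 0)/(8 - 0) × (4.1 - 2)/(8 - 2) × (4.1 - 4)/(8 - 4) × (4.1 - 6)/(8 - 6) = -0.004260

P(4.1) = 13×L_0(4.1) + 0×L_1(4.1) + 8×L_2(4.1) + 25×L_3(4.1) + (-6)×L_4(4.1)
P(4.1) = 8.927707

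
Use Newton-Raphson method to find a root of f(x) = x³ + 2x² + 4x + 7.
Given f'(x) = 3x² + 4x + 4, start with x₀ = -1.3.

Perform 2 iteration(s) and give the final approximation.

f(x) = x³ + 2x² + 4x + 7
f'(x) = 3x² + 4x + 4
x₀ = -1.3

Newton-Raphson formula: x_{n+1} = x_n - f(x_n)/f'(x_n)

Iteration 1:
  f(-1.300000) = 2.983000
  f'(-1.300000) = 3.870000
  x_1 = -1.300000 - 2.983000/3.870000 = -2.070801
Iteration 2:
  f(-2.070801) = -1.586814
  f'(-2.070801) = 8.581447
  x_2 = -2.070801 - (-1.586814)/8.581447 = -1.885889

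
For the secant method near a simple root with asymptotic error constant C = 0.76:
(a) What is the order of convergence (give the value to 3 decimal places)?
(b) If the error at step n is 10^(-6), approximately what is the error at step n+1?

(a) Secant method has superlinear convergence with order φ = (1+√5)/2 ≈ 1.618.
    This means |e_{n+1}| ≈ C|e_n|^1.618.

(b) With |e_n| = 10^(-6) and C = 0.76:
    |e_{n+1}| ≈ 0.76 × (10^(-6))^1.618 = 0.76 × 10^(-9.71)

(a) ≈ 1.618 (golden ratio); (b) |e_{n+1}| ≈ 1.488e-10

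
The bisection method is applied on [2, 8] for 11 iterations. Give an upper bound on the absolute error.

Bisection error bound: |error| ≤ (b-a)/2^n
|error| ≤ (8 - 2)/2^11 = 6/2^11
|error| ≤ 0.0029296875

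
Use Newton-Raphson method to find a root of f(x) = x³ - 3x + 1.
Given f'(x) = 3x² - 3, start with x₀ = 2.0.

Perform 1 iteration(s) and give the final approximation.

f(x) = x³ - 3x + 1
f'(x) = 3x² - 3
x₀ = 2.0

Newton-Raphson formula: x_{n+1} = x_n - f(x_n)/f'(x_n)

Iteration 1:
  f(2.000000) = 3.000000
  f'(2.000000) = 9.000000
  x_1 = 2.000000 - 3.000000/9.000000 = 1.666667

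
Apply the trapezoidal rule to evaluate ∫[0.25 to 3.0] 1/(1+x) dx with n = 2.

f(x) = 1/(1+x)
a = 0.25, b = 3.0, n = 2
h = (b - a)/n = 1.375000

Trapezoidal rule: (h/2)[f(x₀) + 2f(x₁) + 2f(x₂) + ... + f(xₙ)]

x_0 = 0.2500, f(x_0) = 0.800000, coefficient = 1
x_1 = 1.6250, f(x_1) = 0.380952, coefficient = 2
x_2 = 3.0000, f(x_2) = 0.250000, coefficient = 1

I ≈ (1.375000/2) × 1.811905 = 1.245685
Exact value: 1.163151
Error: 0.082534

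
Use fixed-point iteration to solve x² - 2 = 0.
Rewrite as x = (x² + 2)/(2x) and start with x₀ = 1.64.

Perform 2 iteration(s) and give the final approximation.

Equation: x² - 2 = 0
Fixed-point form: x = (x² + 2)/(2x)
x₀ = 1.64

x_1 = g(1.640000) = 1.429756
x_2 = g(1.429756) = 1.414298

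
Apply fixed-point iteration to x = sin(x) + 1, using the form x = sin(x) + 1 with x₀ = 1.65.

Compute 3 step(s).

Equation: x = sin(x) + 1
Fixed-point form: x = sin(x) + 1
x₀ = 1.65

x_1 = g(1.650000) = 1.996865
x_2 = g(1.996865) = 1.910598
x_3 = g(1.910598) = 1.942821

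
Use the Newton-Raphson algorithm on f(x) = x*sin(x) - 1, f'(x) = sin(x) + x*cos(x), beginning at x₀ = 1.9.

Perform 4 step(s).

f(x) = x*sin(x) - 1
f'(x) = sin(x) + x*cos(x)
x₀ = 1.9

Newton-Raphson formula: x_{n+1} = x_n - f(x_n)/f'(x_n)

Iteration 1:
  f(1.900000) = 0.797970
  f'(1.900000) = 0.332050
  x_1 = 1.900000 - 0.797970/0.332050 = -0.503163
Iteration 2:
  f(-0.503163) = -0.757375
  f'(-0.503163) = -0.923001
  x_2 = -0.503163 - (-0.757375)/(-0.923001) = -1.323720
Iteration 3:
  f(-1.323720) = 0.283521
  f'(-1.323720) = -1.293374
  x_3 = -1.323720 - 0.283521/(-1.293374) = -1.104510
Iteration 4:
  f(-1.104510) = -0.013403
  f'(-1.104510) = -1.389801
  x_4 = -1.104510 - (-0.013403)/(-1.389801) = -1.114154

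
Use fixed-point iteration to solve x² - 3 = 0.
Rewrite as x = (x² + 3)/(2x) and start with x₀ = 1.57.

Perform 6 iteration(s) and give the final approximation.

Equation: x² - 3 = 0
Fixed-point form: x = (x² + 3)/(2x)
x₀ = 1.57

x_1 = g(1.570000) = 1.740414
x_2 = g(1.740414) = 1.732071
x_3 = g(1.732071) = 1.732051
x_4 = g(1.732051) = 1.732051
x_5 = g(1.732051) = 1.732051
x_6 = g(1.732051) = 1.732051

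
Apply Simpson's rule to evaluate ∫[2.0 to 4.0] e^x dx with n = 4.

f(x) = e^x
a = 2.0, b = 4.0, n = 4
h = (b - a)/n = 0.500000

Simpson's rule: (h/3)[f(x₀) + 4f(x₁) + 2f(x₂) + ... + f(xₙ)]

x_0 = 2.0000, f(x_0) = 7.389056, coefficient = 1
x_1 = 2.5000, f(x_1) = 12.182494, coefficient = 4
x_2 = 3.0000, f(x_2) = 20.085537, coefficient = 2
x_3 = 3.5000, f(x_3) = 33.115452, coefficient = 4
x_4 = 4.0000, f(x_4) = 54.598150, coefficient = 1

I ≈ (0.500000/3) × 283.350064 = 47.225011
Exact value: 47.209094
Error: 0.015917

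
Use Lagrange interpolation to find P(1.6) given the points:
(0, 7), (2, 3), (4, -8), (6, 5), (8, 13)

Lagrange interpolation formula:
P(x) = Σ yᵢ × Lᵢ(x)
where Lᵢ(x) = Π_{j≠i} (x - xⱼ)/(xᵢ - xⱼ)

L_0(1.6) = (1.6 - 2)/(0 - 2) × (1.6 - 4)/(0 - 4) × (1.6 - 6)/(0 - 6) × (1.6 - 8)/(0 - 8) = 0.070400
L_1(1.6) = (1.6 - 0)/(2 - 0) × (1.6 - 4)/(2 - 4) × (1.6 - 6)/(2 - 6) × (1.6 - 8)/(2 - 8) = 1.126400
L_2(1.6) = (1.6 - 0)/(4 - 0) × (1.6 - 2)/(4 - 2) × (1.6 - 6)/(4 - 6) × (1.6 - 8)/(4 - 8) = -0.281600
L_3(1.6) = (1.6 - 0)/(6 - 0) × (1.6 - 2)/(6 - 2) × (1.6 - 4)/(6 - 4) × (1.6 - 8)/(6 - 8) = 0.102400
L_4(1.6) = (1.6 - 0)/(8 - 0) × (1.6 - 2)/(8 - 2) × (1.6 - 4)/(8 - 4) × (1.6 - 6)/(8 - 6) = -0.017600

P(1.6) = 7×L_0(1.6) + 3×L_1(1.6) + (-8)×L_2(1.6) + 5×L_3(1.6) + 13×L_4(1.6)
P(1.6) = 6.408000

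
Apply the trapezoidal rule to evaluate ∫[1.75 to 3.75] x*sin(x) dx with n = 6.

f(x) = x*sin(x)
a = 1.75, b = 3.75, n = 6
h = (b - a)/n = 0.333333

Trapezoidal rule: (h/2)[f(x₀) + 2f(x₁) + 2f(x₂) + ... + f(xₙ)]

x_0 = 1.7500, f(x_0) = 1.721975, coefficient = 1
x_1 = 2.0833, f(x_1) = 1.815632, coefficient = 2
x_2 = 2.4167, f(x_2) = 1.602443, coefficient = 2
x_3 = 2.7500, f(x_3) = 1.049568, coefficient = 2
x_4 = 3.0833, f(x_4) = 0.179531, coefficient = 2
x_5 = 3.4167, f(x_5) = -0.928029, coefficient = 2
x_6 = 3.7500, f(x_6) = -2.143355, coefficient = 1

I ≈ (0.333333/2) × 7.016911 = 1.169485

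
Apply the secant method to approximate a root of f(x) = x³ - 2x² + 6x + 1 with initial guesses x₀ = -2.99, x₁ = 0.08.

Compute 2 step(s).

f(x) = x³ - 2x² + 6x + 1
x₀ = -2.99, x₁ = 0.08

Secant formula: x_{n+1} = x_n - f(x_n)(x_n - x_{n-1})/(f(x_n) - f(x_{n-1}))

Iteration 1:
  f(-2.990000) = -61.551099
  f(0.080000) = 1.467712
  x_2 = 0.080000 - 1.467712×(0.080000 - (-2.990000))/(1.467712 - (-61.551099))
       = 0.008500
Iteration 2:
  f(0.080000) = 1.467712
  f(0.008500) = 1.050853
  x_3 = 0.008500 - 1.050853×(0.008500 - 0.080000)/(1.050853 - 1.467712)
       = -0.171745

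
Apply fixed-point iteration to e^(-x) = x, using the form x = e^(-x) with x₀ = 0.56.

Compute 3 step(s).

Equation: e^(-x) = x
Fixed-point form: x = e^(-x)
x₀ = 0.56

x_1 = g(0.560000) = 0.571209
x_2 = g(0.571209) = 0.564842
x_3 = g(0.564842) = 0.568450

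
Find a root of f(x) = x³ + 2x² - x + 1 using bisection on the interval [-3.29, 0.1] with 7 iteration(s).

f(x) = x³ + 2x² - x + 1
Initial interval: [-3.29, 0.1]

Iteration 1:
  c_1 = (-3.290000 + 0.100000)/2 = -1.595000
  f(c_1) = f(-1.595000) = 3.625330
  f(a) × f(c) < 0, new interval: [-3.290000, -1.595000]
Iteration 2:
  c_2 = (-3.290000 + (-1.595000))/2 = -2.442500
  f(c_2) = f(-2.442500) = 0.802631
  f(a) × f(c) < 0, new interval: [-3.290000, -2.442500]
Iteration 3:
  c_3 = (-3.290000 + (-2.442500))/2 = -2.866250
  f(c_3) = f(-2.866250) = -3.250331
  f(a) × f(c) ≥ 0, new interval: [-2.866250, -2.442500]
Iteration 4:
  c_4 = (-2.866250 + (-2.442500))/2 = -2.654375
  f(c_4) = f(-2.654375) = -0.956159
  f(a) × f(c) ≥ 0, new interval: [-2.654375, -2.442500]
Iteration 5:
  c_5 = (-2.654375 + (-2.442500))/2 = -2.548437
  f(c_5) = f(-2.548437) = -0.013408
  f(a) × f(c) ≥ 0, new interval: [-2.548437, -2.442500]
Iteration 6:
  c_6 = (-2.548437 + (-2.442500))/2 = -2.495469
  f(c_6) = f(-2.495469) = 0.410004
  f(a) × f(c) < 0, new interval: [-2.548437, -2.495469]
Iteration 7:
  c_7 = (-2.548437 + (-2.495469))/2 = -2.521953
  f(c_7) = f(-2.521953) = 0.202202
  f(a) × f(c) < 0, new interval: [-2.548437, -2.521953]

After 7 iteration(s), the approximation is c_7 = -2.521953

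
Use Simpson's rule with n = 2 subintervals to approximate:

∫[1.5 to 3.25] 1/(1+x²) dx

f(x) = 1/(1+x²)
a = 1.5, b = 3.25, n = 2
h = (b - a)/n = 0.875000

Simpson's rule: (h/3)[f(x₀) + 4f(x₁) + 2f(x₂) + ... + f(xₙ)]

x_0 = 1.5000, f(x_0) = 0.307692, coefficient = 1
x_1 = 2.3750, f(x_1) = 0.150588, coefficient = 4
x_2 = 3.2500, f(x_2) = 0.086486, coefficient = 1

I ≈ (0.875000/3) × 0.996532 = 0.290655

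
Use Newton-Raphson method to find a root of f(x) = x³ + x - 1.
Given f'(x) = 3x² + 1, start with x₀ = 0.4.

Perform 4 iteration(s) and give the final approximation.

f(x) = x³ + x - 1
f'(x) = 3x² + 1
x₀ = 0.4

Newton-Raphson formula: x_{n+1} = x_n - f(x_n)/f'(x_n)

Iteration 1:
  f(0.400000) = -0.536000
  f'(0.400000) = 1.480000
  x_1 = 0.400000 - (-0.536000)/1.480000 = 0.762162
Iteration 2:
  f(0.762162) = 0.204895
  f'(0.762162) = 2.742673
  x_2 = 0.762162 - 0.204895/2.742673 = 0.687456
Iteration 3:
  f(0.687456) = 0.012344
  f'(0.687456) = 2.417786
  x_3 = 0.687456 - 0.012344/2.417786 = 0.682350
Iteration 4:
  f(0.682350) = 0.000054
  f'(0.682350) = 2.396805
  x_4 = 0.682350 - 0.000054/2.396805 = 0.682328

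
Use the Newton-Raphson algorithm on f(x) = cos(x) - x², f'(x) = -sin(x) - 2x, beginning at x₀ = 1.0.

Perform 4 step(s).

f(x) = cos(x) - x²
f'(x) = -sin(x) - 2x
x₀ = 1.0

Newton-Raphson formula: x_{n+1} = x_n - f(x_n)/f'(x_n)

Iteration 1:
  f(1.000000) = -0.459698
  f'(1.000000) = -2.841471
  x_1 = 1.000000 - (-0.459698)/(-2.841471) = 0.838218
Iteration 2:
  f(0.838218) = -0.033822
  f'(0.838218) = -2.419890
  x_2 = 0.838218 - (-0.033822)/(-2.419890) = 0.824242
Iteration 3:
  f(0.824242) = -0.000261
  f'(0.824242) = -2.382517
  x_3 = 0.824242 - (-0.000261)/(-2.382517) = 0.824132
Iteration 4:
  f(0.824132) = 0.000000
  f'(0.824132) = -2.382223
  x_4 = 0.824132 - 0.000000/(-2.382223) = 0.824132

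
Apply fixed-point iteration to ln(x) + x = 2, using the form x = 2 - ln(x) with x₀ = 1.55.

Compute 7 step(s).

Equation: ln(x) + x = 2
Fixed-point form: x = 2 - ln(x)
x₀ = 1.55

x_1 = g(1.550000) = 1.561745
x_2 = g(1.561745) = 1.554196
x_3 = g(1.554196) = 1.559042
x_4 = g(1.559042) = 1.555929
x_5 = g(1.555929) = 1.557927
x_6 = g(1.557927) = 1.556644
x_7 = g(1.556644) = 1.557468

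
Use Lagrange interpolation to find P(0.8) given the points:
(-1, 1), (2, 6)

Lagrange interpolation formula:
P(x) = Σ yᵢ × Lᵢ(x)
where Lᵢ(x) = Π_{j≠i} (x - xⱼ)/(xᵢ - xⱼ)

L_0(0.8) = (0.8 - 2)/(-1 - 2) = 0.400000
L_1(0.8) = (0.8 - (-1))/(2 - (-1)) = 0.600000

P(0.8) = 1×L_0(0.8) + 6×L_1(0.8)
P(0.8) = 4.000000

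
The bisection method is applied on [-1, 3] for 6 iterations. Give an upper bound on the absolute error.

Bisection error bound: |error| ≤ (b-a)/2^n
|error| ≤ (3 - (-1))/2^6 = 4/2^6
|error| ≤ 0.0625000000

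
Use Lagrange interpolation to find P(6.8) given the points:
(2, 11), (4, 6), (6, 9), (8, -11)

Lagrange interpolation formula:
P(x) = Σ yᵢ × Lᵢ(x)
where Lᵢ(x) = Π_{j≠i} (x - xⱼ)/(xᵢ - xⱼ)

L_0(6.8) = (6.8 - 4)/(2 - 4) × (6.8 - 6)/(2 - 6) × (6.8 - 8)/(2 - 8) = 0.056000
L_1(6.8) = (6.8 - 2)/(4 - 2) × (6.8 - 6)/(4 - 6) × (6.8 - 8)/(4 - 8) = -0.288000
L_2(6.8) = (6.8 - 2)/(6 - 2) × (6.8 - 4)/(6 - 4) × (6.8 - 8)/(6 - 8) = 1.008000
L_3(6.8) = (6.8 - 2)/(8 - 2) × (6.8 - 4)/(8 - 4) × (6.8 - 6)/(8 - 6) = 0.224000

P(6.8) = 11×L_0(6.8) + 6×L_1(6.8) + 9×L_2(6.8) + (-11)×L_3(6.8)
P(6.8) = 5.496000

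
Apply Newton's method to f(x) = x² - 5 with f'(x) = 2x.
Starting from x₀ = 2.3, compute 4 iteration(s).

f(x) = x² - 5
f'(x) = 2x
x₀ = 2.3

Newton-Raphson formula: x_{n+1} = x_n - f(x_n)/f'(x_n)

Iteration 1:
  f(2.300000) = 0.290000
  f'(2.300000) = 4.600000
  x_1 = 2.300000 - 0.290000/4.600000 = 2.236957
Iteration 2:
  f(2.236957) = 0.003974
  f'(2.236957) = 4.473913
  x_2 = 2.236957 - 0.003974/4.473913 = 2.236068
Iteration 3:
  f(2.236068) = 0.000001
  f'(2.236068) = 4.472136
  x_3 = 2.236068 - 0.000001/4.472136 = 2.236068
Iteration 4:
  f(2.236068) = 0.000000
  f'(2.236068) = 4.472136
  x_4 = 2.236068 - 0.000000/4.472136 = 2.236068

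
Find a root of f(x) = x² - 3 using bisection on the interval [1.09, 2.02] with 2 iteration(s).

f(x) = x² - 3
Initial interval: [1.09, 2.02]

Iteration 1:
  c_1 = (1.090000 + 2.020000)/2 = 1.555000
  f(c_1) = f(1.555000) = -0.581975
  f(a) × f(c) ≥ 0, new interval: [1.555000, 2.020000]
Iteration 2:
  c_2 = (1.555000 + 2.020000)/2 = 1.787500
  f(c_2) = f(1.787500) = 0.195156
  f(a) × f(c) < 0, new interval: [1.555000, 1.787500]

After 2 iteration(s), the approximation is c_2 = 1.787500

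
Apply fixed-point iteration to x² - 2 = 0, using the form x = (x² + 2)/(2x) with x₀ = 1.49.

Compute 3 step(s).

Equation: x² - 2 = 0
Fixed-point form: x = (x² + 2)/(2x)
x₀ = 1.49

x_1 = g(1.490000) = 1.416141
x_2 = g(1.416141) = 1.414215
x_3 = g(1.414215) = 1.414214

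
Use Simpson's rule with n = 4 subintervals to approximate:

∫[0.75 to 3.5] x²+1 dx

f(x) = x²+1
a = 0.75, b = 3.5, n = 4
h = (b - a)/n = 0.687500

Simpson's rule: (h/3)[f(x₀) + 4f(x₁) + 2f(x₂) + ... + f(xₙ)]

x_0 = 0.7500, f(x_0) = 1.562500, coefficient = 1
x_1 = 1.4375, f(x_1) = 3.066406, coefficient = 4
x_2 = 2.1250, f(x_2) = 5.515625, coefficient = 2
x_3 = 2.8125, f(x_3) = 8.910156, coefficient = 4
x_4 = 3.5000, f(x_4) = 13.250000, coefficient = 1

I ≈ (0.687500/3) × 73.750000 = 16.901042
Exact value: 16.901042
Error: 0.000000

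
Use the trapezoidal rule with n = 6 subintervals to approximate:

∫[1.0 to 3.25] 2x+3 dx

f(x) = 2x+3
a = 1.0, b = 3.25, n = 6
h = (b - a)/n = 0.375000

Trapezoidal rule: (h/2)[f(x₀) + 2f(x₁) + 2f(x₂) + ... + f(xₙ)]

x_0 = 1.0000, f(x_0) = 5.000000, coefficient = 1
x_1 = 1.3750, f(x_1) = 5.750000, coefficient = 2
x_2 = 1.7500, f(x_2) = 6.500000, coefficient = 2
x_3 = 2.1250, f(x_3) = 7.250000, coefficient = 2
x_4 = 2.5000, f(x_4) = 8.000000, coefficient = 2
x_5 = 2.8750, f(x_5) = 8.750000, coefficient = 2
x_6 = 3.2500, f(x_6) = 9.500000, coefficient = 1

I ≈ (0.375000/2) × 87.000000 = 16.312500
Exact value: 16.312500
Error: 0.000000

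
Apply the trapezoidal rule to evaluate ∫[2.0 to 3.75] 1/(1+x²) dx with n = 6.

f(x) = 1/(1+x²)
a = 2.0, b = 3.75, n = 6
h = (b - a)/n = 0.291667

Trapezoidal rule: (h/2)[f(x₀) + 2f(x₁) + 2f(x₂) + ... + f(xₙ)]

x_0 = 2.0000, f(x_0) = 0.200000, coefficient = 1
x_1 = 2.2917, f(x_1) = 0.159956, coefficient = 2
x_2 = 2.5833, f(x_2) = 0.130317, coefficient = 2
x_3 = 2.8750, f(x_3) = 0.107926, coefficient = 2
x_4 = 3.1667, f(x_4) = 0.090680, coefficient = 2
x_5 = 3.4583, f(x_5) = 0.077160, coefficient = 2
x_6 = 3.7500, f(x_6) = 0.066390, coefficient = 1

I ≈ (0.291667/2) × 1.398467 = 0.203943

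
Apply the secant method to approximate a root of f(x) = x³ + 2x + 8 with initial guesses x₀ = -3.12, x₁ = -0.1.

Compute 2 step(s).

f(x) = x³ + 2x + 8
x₀ = -3.12, x₁ = -0.1

Secant formula: x_{n+1} = x_n - f(x_n)(x_n - x_{n-1})/(f(x_n) - f(x_{n-1}))

Iteration 1:
  f(-3.120000) = -28.611328
  f(-0.100000) = 7.799000
  x_2 = -0.100000 - 7.799000×(-0.100000 - (-3.120000))/(7.799000 - (-28.611328))
       = -0.746876
Iteration 2:
  f(-0.100000) = 7.799000
  f(-0.746876) = 6.089622
  x_3 = -0.746876 - 6.089622×(-0.746876 - (-0.100000))/(6.089622 - 7.799000)
       = -3.051359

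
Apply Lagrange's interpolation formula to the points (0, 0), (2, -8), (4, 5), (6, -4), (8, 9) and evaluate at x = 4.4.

Lagrange interpolation formula:
P(x) = Σ yᵢ × Lᵢ(x)
where Lᵢ(x) = Π_{j≠i} (x - xⱼ)/(xᵢ - xⱼ)

L_0(4.4) = (4.4 - 2)/(0 - 2) × (4.4 - 4)/(0 - 4) × (4.4 - 6)/(0 - 6) × (4.4 - 8)/(0 - 8) = 0.014400
L_1(4.4) = (4.4 - 0)/(2 - 0) × (4.4 - 4)/(2 - 4) × (4.4 - 6)/(2 - 6) × (4.4 - 8)/(2 - 8) = -0.105600
L_2(4.4) = (4.4 - 0)/(4 - 0) × (4.4 - 2)/(4 - 2) × (4.4 - 6)/(4 - 6) × (4.4 - 8)/(4 - 8) = 0.950400
L_3(4.4) = (4.4 - 0)/(6 - 0) × (4.4 - 2)/(6 - 2) × (4.4 - 4)/(6 - 4) × (4.4 - 8)/(6 - 8) = 0.158400
L_4(4.4) = (4.4 - 0)/(8 - 0) × (4.4 - 2)/(8 - 2) × (4.4 - 4)/(8 - 4) × (4.4 - 6)/(8 - 6) = -0.017600

P(4.4) = 0×L_0(4.4) + (-8)×L_1(4.4) + 5×L_2(4.4) + (-4)×L_3(4.4) + 9×L_4(4.4)
P(4.4) = 4.804800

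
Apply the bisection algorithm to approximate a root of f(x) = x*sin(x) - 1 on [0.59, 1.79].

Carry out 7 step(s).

f(x) = x*sin(x) - 1
Initial interval: [0.59, 1.79]

Iteration 1:
  c_1 = (0.590000 + 1.790000)/2 = 1.190000
  f(c_1) = f(1.190000) = 0.104759
  f(a) × f(c) < 0, new interval: [0.590000, 1.190000]
Iteration 2:
  c_2 = (0.590000 + 1.190000)/2 = 0.890000
  f(c_2) = f(0.890000) = -0.308406
  f(a) × f(c) ≥ 0, new interval: [0.890000, 1.190000]
Iteration 3:
  c_3 = (0.890000 + 1.190000)/2 = 1.040000
  f(c_3) = f(1.040000) = -0.103100
  f(a) × f(c) ≥ 0, new interval: [1.040000, 1.190000]
Iteration 4:
  c_4 = (1.040000 + 1.190000)/2 = 1.115000
  f(c_4) = f(1.115000) = 0.001171
  f(a) × f(c) < 0, new interval: [1.040000, 1.115000]
Iteration 5:
  c_5 = (1.040000 + 1.115000)/2 = 1.077500
  f(c_5) = f(1.077500) = -0.050963
  f(a) × f(c) ≥ 0, new interval: [1.077500, 1.115000]
Iteration 6:
  c_6 = (1.077500 + 1.115000)/2 = 1.096250
  f(c_6) = f(1.096250) = -0.024886
  f(a) × f(c) ≥ 0, new interval: [1.096250, 1.115000]
Iteration 7:
  c_7 = (1.096250 + 1.115000)/2 = 1.105625
  f(c_7) = f(1.105625) = -0.011853
  f(a) × f(c) ≥ 0, new interval: [1.105625, 1.115000]

After 7 iteration(s), the approximation is c_7 = 1.105625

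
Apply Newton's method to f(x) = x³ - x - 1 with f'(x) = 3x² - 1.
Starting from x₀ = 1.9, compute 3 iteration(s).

f(x) = x³ - x - 1
f'(x) = 3x² - 1
x₀ = 1.9

Newton-Raphson formula: x_{n+1} = x_n - f(x_n)/f'(x_n)

Iteration 1:
  f(1.900000) = 3.959000
  f'(1.900000) = 9.830000
  x_1 = 1.900000 - 3.959000/9.830000 = 1.497253
Iteration 2:
  f(1.497253) = 0.859240
  f'(1.497253) = 5.725302
  x_2 = 1.497253 - 0.859240/5.725302 = 1.347176
Iteration 3:
  f(1.347176) = 0.097789
  f'(1.347176) = 4.444646
  x_3 = 1.347176 - 0.097789/4.444646 = 1.325174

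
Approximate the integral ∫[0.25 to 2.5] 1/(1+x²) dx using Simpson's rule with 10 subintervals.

f(x) = 1/(1+x²)
a = 0.25, b = 2.5, n = 10
h = (b - a)/n = 0.225000

Simpson's rule: (h/3)[f(x₀) + 4f(x₁) + 2f(x₂) + ... + f(xₙ)]

x_0 = 0.2500, f(x_0) = 0.941176, coefficient = 1
x_1 = 0.4750, f(x_1) = 0.815910, coefficient = 4
x_2 = 0.7000, f(x_2) = 0.671141, coefficient = 2
x_3 = 0.9250, f(x_3) = 0.538902, coefficient = 4
x_4 = 1.1500, f(x_4) = 0.430571, coefficient = 2
x_5 = 1.3750, f(x_5) = 0.345946, coefficient = 4
x_6 = 1.6000, f(x_6) = 0.280899, coefficient = 2
x_7 = 1.8250, f(x_7) = 0.230914, coefficient = 4
x_8 = 2.0500, f(x_8) = 0.192215, coefficient = 2
x_9 = 2.2750, f(x_9) = 0.161927, coefficient = 4
x_10 = 2.5000, f(x_10) = 0.137931, coefficient = 1

I ≈ (0.225000/3) × 12.603153 = 0.945237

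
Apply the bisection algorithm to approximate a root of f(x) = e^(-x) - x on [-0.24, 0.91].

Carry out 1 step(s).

f(x) = e^(-x) - x
Initial interval: [-0.24, 0.91]

Iteration 1:
  c_1 = (-0.240000 + 0.910000)/2 = 0.335000
  f(c_1) = f(0.335000) = 0.380338
  f(a) × f(c) ≥ 0, new interval: [0.335000, 0.910000]

After 1 iteration(s), the approximation is c_1 = 0.335000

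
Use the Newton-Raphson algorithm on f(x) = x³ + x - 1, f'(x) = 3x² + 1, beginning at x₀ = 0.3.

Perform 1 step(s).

f(x) = x³ + x - 1
f'(x) = 3x² + 1
x₀ = 0.3

Newton-Raphson formula: x_{n+1} = x_n - f(x_n)/f'(x_n)

Iteration 1:
  f(0.300000) = -0.673000
  f'(0.300000) = 1.270000
  x_1 = 0.300000 - (-0.673000)/1.270000 = 0.829921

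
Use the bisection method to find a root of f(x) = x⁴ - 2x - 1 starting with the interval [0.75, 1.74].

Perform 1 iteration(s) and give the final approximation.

f(x) = x⁴ - 2x - 1
Initial interval: [0.75, 1.74]

Iteration 1:
  c_1 = (0.750000 + 1.740000)/2 = 1.245000
  f(c_1) = f(1.245000) = -1.087422
  f(a) × f(c) ≥ 0, new interval: [1.245000, 1.740000]

After 1 iteration(s), the approximation is c_1 = 1.245000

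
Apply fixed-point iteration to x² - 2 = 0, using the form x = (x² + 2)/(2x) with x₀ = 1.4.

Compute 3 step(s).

Equation: x² - 2 = 0
Fixed-point form: x = (x² + 2)/(2x)
x₀ = 1.4

x_1 = g(1.400000) = 1.414286
x_2 = g(1.414286) = 1.414214
x_3 = g(1.414214) = 1.414214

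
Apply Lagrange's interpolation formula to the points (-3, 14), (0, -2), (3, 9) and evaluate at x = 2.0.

Lagrange interpolation formula:
P(x) = Σ yᵢ × Lᵢ(x)
where Lᵢ(x) = Π_{j≠i} (x - xⱼ)/(xᵢ - xⱼ)

L_0(2.0) = (2.0 - 0)/(-3 - 0) × (2.0 - 3)/(-3 - 3) = -0.111111
L_1(2.0) = (2.0 - (-3))/(0 - (-3)) × (2.0 - 3)/(0 - 3) = 0.555556
L_2(2.0) = (2.0 - (-3))/(3 - (-3)) × (2.0 - 0)/(3 - 0) = 0.555556

P(2.0) = 14×L_0(2.0) + (-2)×L_1(2.0) + 9×L_2(2.0)
P(2.0) = 2.333333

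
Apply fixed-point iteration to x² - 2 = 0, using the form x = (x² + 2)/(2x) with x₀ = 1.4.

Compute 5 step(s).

Equation: x² - 2 = 0
Fixed-point form: x = (x² + 2)/(2x)
x₀ = 1.4

x_1 = g(1.400000) = 1.414286
x_2 = g(1.414286) = 1.414214
x_3 = g(1.414214) = 1.414214
x_4 = g(1.414214) = 1.414214
x_5 = g(1.414214) = 1.414214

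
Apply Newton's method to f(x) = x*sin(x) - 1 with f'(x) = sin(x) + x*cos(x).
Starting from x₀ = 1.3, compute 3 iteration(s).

f(x) = x*sin(x) - 1
f'(x) = sin(x) + x*cos(x)
x₀ = 1.3

Newton-Raphson formula: x_{n+1} = x_n - f(x_n)/f'(x_n)

Iteration 1:
  f(1.300000) = 0.252626
  f'(1.300000) = 1.311307
  x_1 = 1.300000 - 0.252626/1.311307 = 1.107348
Iteration 2:
  f(1.107348) = -0.009459
  f'(1.107348) = 1.389540
  x_2 = 1.107348 - (-0.009459)/1.389540 = 1.114155
Iteration 3:
  f(1.114155) = -0.000002
  f'(1.114155) = 1.388810
  x_3 = 1.114155 - (-0.000002)/1.388810 = 1.114157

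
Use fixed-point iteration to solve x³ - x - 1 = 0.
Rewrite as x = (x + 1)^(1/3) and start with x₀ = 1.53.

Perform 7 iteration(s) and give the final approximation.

Equation: x³ - x - 1 = 0
Fixed-point form: x = (x + 1)^(1/3)
x₀ = 1.53

x_1 = g(1.530000) = 1.362616
x_2 = g(1.362616) = 1.331878
x_3 = g(1.331878) = 1.326077
x_4 = g(1.326077) = 1.324976
x_5 = g(1.324976) = 1.324767
x_6 = g(1.324767) = 1.324727
x_7 = g(1.324727) = 1.324720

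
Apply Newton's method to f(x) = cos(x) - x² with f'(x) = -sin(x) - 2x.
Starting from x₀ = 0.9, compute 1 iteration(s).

f(x) = cos(x) - x²
f'(x) = -sin(x) - 2x
x₀ = 0.9

Newton-Raphson formula: x_{n+1} = x_n - f(x_n)/f'(x_n)

Iteration 1:
  f(0.900000) = -0.188390
  f'(0.900000) = -2.583327
  x_1 = 0.900000 - (-0.188390)/(-2.583327) = 0.827075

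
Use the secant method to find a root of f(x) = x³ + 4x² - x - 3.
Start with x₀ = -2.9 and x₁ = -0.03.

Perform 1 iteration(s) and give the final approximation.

f(x) = x³ + 4x² - x - 3
x₀ = -2.9, x₁ = -0.03

Secant formula: x_{n+1} = x_n - f(x_n)(x_n - x_{n-1})/(f(x_n) - f(x_{n-1}))

Iteration 1:
  f(-2.900000) = 9.151000
  f(-0.030000) = -2.966427
  x_2 = -0.030000 - (-2.966427)×(-0.030000 - (-2.900000))/(-2.966427 - 9.151000)
       = -0.732595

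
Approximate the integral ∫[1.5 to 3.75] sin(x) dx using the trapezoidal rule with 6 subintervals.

f(x) = sin(x)
a = 1.5, b = 3.75, n = 6
h = (b - a)/n = 0.375000

Trapezoidal rule: (h/2)[f(x₀) + 2f(x₁) + 2f(x₂) + ... + f(xₙ)]

x_0 = 1.5000, f(x_0) = 0.997495, coefficient = 1
x_1 = 1.8750, f(x_1) = 0.954086, coefficient = 2
x_2 = 2.2500, f(x_2) = 0.778073, coefficient = 2
x_3 = 2.6250, f(x_3) = 0.493920, coefficient = 2
x_4 = 3.0000, f(x_4) = 0.141120, coefficient = 2
x_5 = 3.3750, f(x_5) = -0.231294, coefficient = 2
x_6 = 3.7500, f(x_6) = -0.571561, coefficient = 1

I ≈ (0.375000/2) × 4.697745 = 0.880827
Exact value: 0.891297
Error: 0.010469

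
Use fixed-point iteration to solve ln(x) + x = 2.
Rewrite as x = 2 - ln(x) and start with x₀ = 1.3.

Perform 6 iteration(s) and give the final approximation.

Equation: ln(x) + x = 2
Fixed-point form: x = 2 - ln(x)
x₀ = 1.3

x_1 = g(1.300000) = 1.737636
x_2 = g(1.737636) = 1.447475
x_3 = g(1.447475) = 1.630180
x_4 = g(1.630180) = 1.511310
x_5 = g(1.511310) = 1.587023
x_6 = g(1.587023) = 1.538140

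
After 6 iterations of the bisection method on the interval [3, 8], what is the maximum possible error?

Bisection error bound: |error| ≤ (b-a)/2^n
|error| ≤ (8 - 3)/2^6 = 5/2^6
|error| ≤ 0.0781250000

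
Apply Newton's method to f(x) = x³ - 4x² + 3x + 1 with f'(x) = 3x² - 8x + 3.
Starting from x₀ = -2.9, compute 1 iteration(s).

f(x) = x³ - 4x² + 3x + 1
f'(x) = 3x² - 8x + 3
x₀ = -2.9

Newton-Raphson formula: x_{n+1} = x_n - f(x_n)/f'(x_n)

Iteration 1:
  f(-2.900000) = -65.729000
  f'(-2.900000) = 51.430000
  x_1 = -2.900000 - (-65.729000)/51.430000 = -1.621972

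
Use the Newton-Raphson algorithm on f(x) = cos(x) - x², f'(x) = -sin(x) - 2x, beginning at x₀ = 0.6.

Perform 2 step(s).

f(x) = cos(x) - x²
f'(x) = -sin(x) - 2x
x₀ = 0.6

Newton-Raphson formula: x_{n+1} = x_n - f(x_n)/f'(x_n)

Iteration 1:
  f(0.600000) = 0.465336
  f'(0.600000) = -1.764642
  x_1 = 0.600000 - 0.465336/(-1.764642) = 0.863700
Iteration 2:
  f(0.863700) = -0.096348
  f'(0.863700) = -2.487650
  x_2 = 0.863700 - (-0.096348)/(-2.487650) = 0.824969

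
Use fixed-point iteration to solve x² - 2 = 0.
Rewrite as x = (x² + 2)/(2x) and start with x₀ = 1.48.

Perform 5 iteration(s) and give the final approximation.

Equation: x² - 2 = 0
Fixed-point form: x = (x² + 2)/(2x)
x₀ = 1.48

x_1 = g(1.480000) = 1.415676
x_2 = g(1.415676) = 1.414214
x_3 = g(1.414214) = 1.414214
x_4 = g(1.414214) = 1.414214
x_5 = g(1.414214) = 1.414214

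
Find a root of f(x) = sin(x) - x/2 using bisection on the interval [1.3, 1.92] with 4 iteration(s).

f(x) = sin(x) - x/2
Initial interval: [1.3, 1.92]

Iteration 1:
  c_1 = (1.300000 + 1.920000)/2 = 1.610000
  f(c_1) = f(1.610000) = 0.194232
  f(a) × f(c) ≥ 0, new interval: [1.610000, 1.920000]
Iteration 2:
  c_2 = (1.610000 + 1.920000)/2 = 1.765000
  f(c_2) = f(1.765000) = 0.098702
  f(a) × f(c) ≥ 0, new interval: [1.765000, 1.920000]
Iteration 3:
  c_3 = (1.765000 + 1.920000)/2 = 1.842500
  f(c_3) = f(1.842500) = 0.042065
  f(a) × f(c) ≥ 0, new interval: [1.842500, 1.920000]
Iteration 4:
  c_4 = (1.842500 + 1.920000)/2 = 1.881250
  f(c_4) = f(1.881250) = 0.011570
  f(a) × f(c) ≥ 0, new interval: [1.881250, 1.920000]

After 4 iteration(s), the approximation is c_4 = 1.881250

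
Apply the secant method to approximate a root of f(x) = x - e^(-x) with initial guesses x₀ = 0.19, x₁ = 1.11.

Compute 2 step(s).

f(x) = x - e^(-x)
x₀ = 0.19, x₁ = 1.11

Secant formula: x_{n+1} = x_n - f(x_n)(x_n - x_{n-1})/(f(x_n) - f(x_{n-1}))

Iteration 1:
  f(0.190000) = -0.636959
  f(1.110000) = 0.780441
  x_2 = 1.110000 - 0.780441×(1.110000 - 0.190000)/(0.780441 - (-0.636959))
       = 0.603435
Iteration 2:
  f(1.110000) = 0.780441
  f(0.603435) = 0.056505
  x_3 = 0.603435 - 0.056505×(0.603435 - 1.110000)/(0.056505 - 0.780441)
       = 0.563896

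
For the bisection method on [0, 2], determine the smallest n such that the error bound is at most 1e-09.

We need (b-a)/2^n ≤ 1e-09
(2 - 0)/2^n ≤ 1e-09
2/2^n ≤ 1e-09
2^n ≥ 2000000000
n ≥ log₂(2000000000) = 30.90
n ≥ 31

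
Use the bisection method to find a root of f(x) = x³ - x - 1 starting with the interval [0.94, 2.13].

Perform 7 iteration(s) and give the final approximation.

f(x) = x³ - x - 1
Initial interval: [0.94, 2.13]

Iteration 1:
  c_1 = (0.940000 + 2.130000)/2 = 1.535000
  f(c_1) = f(1.535000) = 1.081805
  f(a) × f(c) < 0, new interval: [0.940000, 1.535000]
Iteration 2:
  c_2 = (0.940000 + 1.535000)/2 = 1.237500
  f(c_2) = f(1.237500) = -0.342385
  f(a) × f(c) ≥ 0, new interval: [1.237500, 1.535000]
Iteration 3:
  c_3 = (1.237500 + 1.535000)/2 = 1.386250
  f(c_3) = f(1.386250) = 0.277691
  f(a) × f(c) < 0, new interval: [1.237500, 1.386250]
Iteration 4:
  c_4 = (1.237500 + 1.386250)/2 = 1.311875
  f(c_4) = f(1.311875) = -0.054117
  f(a) × f(c) ≥ 0, new interval: [1.311875, 1.386250]
Iteration 5:
  c_5 = (1.311875 + 1.386250)/2 = 1.349063
  f(c_5) = f(1.349063) = 0.106190
  f(a) × f(c) < 0, new interval: [1.311875, 1.349063]
Iteration 6:
  c_6 = (1.311875 + 1.349063)/2 = 1.330469
  f(c_6) = f(1.330469) = 0.024657
  f(a) × f(c) < 0, new interval: [1.311875, 1.330469]
Iteration 7:
  c_7 = (1.311875 + 1.330469)/2 = 1.321172
  f(c_7) = f(1.321172) = -0.015073
  f(a) × f(c) ≥ 0, new interval: [1.321172, 1.330469]

After 7 iteration(s), the approximation is c_7 = 1.321172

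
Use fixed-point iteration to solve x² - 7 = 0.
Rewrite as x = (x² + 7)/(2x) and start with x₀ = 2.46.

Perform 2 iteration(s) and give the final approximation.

Equation: x² - 7 = 0
Fixed-point form: x = (x² + 7)/(2x)
x₀ = 2.46

x_1 = g(2.460000) = 2.652764
x_2 = g(2.652764) = 2.645761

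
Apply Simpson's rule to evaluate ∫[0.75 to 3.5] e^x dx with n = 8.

f(x) = e^x
a = 0.75, b = 3.5, n = 8
h = (b - a)/n = 0.343750

Simpson's rule: (h/3)[f(x₀) + 4f(x₁) + 2f(x₂) + ... + f(xₙ)]

x_0 = 0.7500, f(x_0) = 2.117000, coefficient = 1
x_1 = 1.0938, f(x_1) = 2.985449, coefficient = 4
x_2 = 1.4375, f(x_2) = 4.210157, coefficient = 2
x_3 = 1.7812, f(x_3) = 5.937273, coefficient = 4
x_4 = 2.1250, f(x_4) = 8.372897, coefficient = 2
x_5 = 2.4688, f(x_5) = 11.807678, coefficient = 4
x_6 = 2.8125, f(x_6) = 16.651495, coefficient = 2
x_7 = 3.1562, f(x_7) = 23.482372, coefficient = 4
x_8 = 3.5000, f(x_8) = 33.115452, coefficient = 1

I ≈ (0.343750/3) × 270.552638 = 31.000823
Exact value: 30.998452
Error: 0.002371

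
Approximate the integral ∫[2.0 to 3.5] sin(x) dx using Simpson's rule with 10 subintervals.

f(x) = sin(x)
a = 2.0, b = 3.5, n = 10
h = (b - a)/n = 0.150000

Simpson's rule: (h/3)[f(x₀) + 4f(x₁) + 2f(x₂) + ... + f(xₙ)]

x_0 = 2.0000, f(x_0) = 0.909297, coefficient = 1
x_1 = 2.1500, f(x_1) = 0.836899, coefficient = 4
x_2 = 2.3000, f(x_2) = 0.745705, coefficient = 2
x_3 = 2.4500, f(x_3) = 0.637765, coefficient = 4
x_4 = 2.6000, f(x_4) = 0.515501, coefficient = 2
x_5 = 2.7500, f(x_5) = 0.381661, coefficient = 4
x_6 = 2.9000, f(x_6) = 0.239249, coefficient = 2
x_7 = 3.0500, f(x_7) = 0.091465, coefficient = 4
x_8 = 3.2000, f(x_8) = -0.058374, coefficient = 2
x_9 = 3.3500, f(x_9) = -0.206902, coefficient = 4
x_10 = 3.5000, f(x_10) = -0.350783, coefficient = 1

I ≈ (0.150000/3) × 10.406226 = 0.520311
Exact value: 0.520310
Error: 0.000001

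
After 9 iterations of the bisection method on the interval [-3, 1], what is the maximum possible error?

Bisection error bound: |error| ≤ (b-a)/2^n
|error| ≤ (1 - (-3))/2^9 = 4/2^9
|error| ≤ 0.0078125000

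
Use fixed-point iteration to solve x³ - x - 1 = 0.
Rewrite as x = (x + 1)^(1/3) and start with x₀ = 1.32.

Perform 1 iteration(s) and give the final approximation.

Equation: x³ - x - 1 = 0
Fixed-point form: x = (x + 1)^(1/3)
x₀ = 1.32

x_1 = g(1.320000) = 1.323821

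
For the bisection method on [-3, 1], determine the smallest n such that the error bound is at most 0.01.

We need (b-a)/2^n ≤ 0.01
(1 - (-3))/2^n ≤ 0.01
4/2^n ≤ 0.01
2^n ≥ 400
n ≥ log₂(400) = 8.64
n ≥ 9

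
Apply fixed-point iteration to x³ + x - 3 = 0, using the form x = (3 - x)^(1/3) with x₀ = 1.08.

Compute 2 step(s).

Equation: x³ + x - 3 = 0
Fixed-point form: x = (3 - x)^(1/3)
x₀ = 1.08

x_1 = g(1.080000) = 1.242893
x_2 = g(1.242893) = 1.206700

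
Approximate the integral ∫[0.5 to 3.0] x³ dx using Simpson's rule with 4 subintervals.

f(x) = x³
a = 0.5, b = 3.0, n = 4
h = (b - a)/n = 0.625000

Simpson's rule: (h/3)[f(x₀) + 4f(x₁) + 2f(x₂) + ... + f(xₙ)]

x_0 = 0.5000, f(x_0) = 0.125000, coefficient = 1
x_1 = 1.1250, f(x_1) = 1.423828, coefficient = 4
x_2 = 1.7500, f(x_2) = 5.359375, coefficient = 2
x_3 = 2.3750, f(x_3) = 13.396484, coefficient = 4
x_4 = 3.0000, f(x_4) = 27.000000, coefficient = 1

I ≈ (0.625000/3) × 97.125000 = 20.234375
Exact value: 20.234375
Error: 0.000000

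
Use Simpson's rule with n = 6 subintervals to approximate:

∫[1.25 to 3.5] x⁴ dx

f(x) = x⁴
a = 1.25, b = 3.5, n = 6
h = (b - a)/n = 0.375000

Simpson's rule: (h/3)[f(x₀) + 4f(x₁) + 2f(x₂) + ... + f(xₙ)]

x_0 = 1.2500, f(x_0) = 2.441406, coefficient = 1
x_1 = 1.6250, f(x_1) = 6.972900, coefficient = 4
x_2 = 2.0000, f(x_2) = 16.000000, coefficient = 2
x_3 = 2.3750, f(x_3) = 31.816650, coefficient = 4
x_4 = 2.7500, f(x_4) = 57.191406, coefficient = 2
x_5 = 3.1250, f(x_5) = 95.367432, coefficient = 4
x_6 = 3.5000, f(x_6) = 150.062500, coefficient = 1

I ≈ (0.375000/3) × 835.514648 = 104.439331
Exact value: 104.433398
Error: 0.005933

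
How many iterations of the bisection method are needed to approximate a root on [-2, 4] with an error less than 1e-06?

We need (b-a)/2^n ≤ 1e-06
(4 - (-2))/2^n ≤ 1e-06
6/2^n ≤ 1e-06
2^n ≥ 6000000
n ≥ log₂(6000000) = 22.52
n ≥ 23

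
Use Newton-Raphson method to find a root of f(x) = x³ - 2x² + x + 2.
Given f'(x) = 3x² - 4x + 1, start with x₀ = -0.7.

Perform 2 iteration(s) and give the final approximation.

f(x) = x³ - 2x² + x + 2
f'(x) = 3x² - 4x + 1
x₀ = -0.7

Newton-Raphson formula: x_{n+1} = x_n - f(x_n)/f'(x_n)

Iteration 1:
  f(-0.700000) = -0.023000
  f'(-0.700000) = 5.270000
  x_1 = -0.700000 - (-0.023000)/5.270000 = -0.695636
Iteration 2:
  f(-0.695636) = -0.000078
  f'(-0.695636) = 5.234270
  x_2 = -0.695636 - (-0.000078)/5.234270 = -0.695621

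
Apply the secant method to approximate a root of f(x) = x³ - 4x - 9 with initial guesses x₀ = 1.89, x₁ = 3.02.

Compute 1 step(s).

f(x) = x³ - 4x - 9
x₀ = 1.89, x₁ = 3.02

Secant formula: x_{n+1} = x_n - f(x_n)(x_n - x_{n-1})/(f(x_n) - f(x_{n-1}))

Iteration 1:
  f(1.890000) = -9.808731
  f(3.020000) = 6.463608
  x_2 = 3.020000 - 6.463608×(3.020000 - 1.890000)/(6.463608 - (-9.808731))
       = 2.571148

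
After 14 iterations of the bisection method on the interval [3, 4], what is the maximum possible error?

Bisection error bound: |error| ≤ (b-a)/2^n
|error| ≤ (4 - 3)/2^14 = 1/2^14
|error| ≤ 0.0000610352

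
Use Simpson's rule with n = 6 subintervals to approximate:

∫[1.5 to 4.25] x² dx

f(x) = x²
a = 1.5, b = 4.25, n = 6
h = (b - a)/n = 0.458333

Simpson's rule: (h/3)[f(x₀) + 4f(x₁) + 2f(x₂) + ... + f(xₙ)]

x_0 = 1.5000, f(x_0) = 2.250000, coefficient = 1
x_1 = 1.9583, f(x_1) = 3.835069, coefficient = 4
x_2 = 2.4167, f(x_2) = 5.840278, coefficient = 2
x_3 = 2.8750, f(x_3) = 8.265625, coefficient = 4
x_4 = 3.3333, f(x_4) = 11.111111, coefficient = 2
x_5 = 3.7917, f(x_5) = 14.376736, coefficient = 4
x_6 = 4.2500, f(x_6) = 18.062500, coefficient = 1

I ≈ (0.458333/3) × 160.125000 = 24.463542
Exact value: 24.463542
Error: 0.000000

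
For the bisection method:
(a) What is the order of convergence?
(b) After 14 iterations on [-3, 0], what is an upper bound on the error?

(a) Bisection has linear (order 1) convergence; the error is halved each step.

(b) Error bound = (b-a)/2^n = (0 - (-3))/2^{14}
    = 3/2^{14}

(a) 1 (linear); (b) error ≤ 1.83e-04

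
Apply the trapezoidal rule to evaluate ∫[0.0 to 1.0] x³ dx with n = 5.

f(x) = x³
a = 0.0, b = 1.0, n = 5
h = (b - a)/n = 0.200000

Trapezoidal rule: (h/2)[f(x₀) + 2f(x₁) + 2f(x₂) + ... + f(xₙ)]

x_0 = 0.0000, f(x_0) = 0.000000, coefficient = 1
x_1 = 0.2000, f(x_1) = 0.008000, coefficient = 2
x_2 = 0.4000, f(x_2) = 0.064000, coefficient = 2
x_3 = 0.6000, f(x_3) = 0.216000, coefficient = 2
x_4 = 0.8000, f(x_4) = 0.512000, coefficient = 2
x_5 = 1.0000, f(x_5) = 1.000000, coefficient = 1

I ≈ (0.200000/2) × 2.600000 = 0.260000
Exact value: 0.250000
Error: 0.010000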